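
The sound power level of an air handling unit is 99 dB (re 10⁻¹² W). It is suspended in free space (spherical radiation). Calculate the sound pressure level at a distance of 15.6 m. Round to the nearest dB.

64 dB

Free-field spherical radiation: L_p = L_w − 10·log₁₀(4π·r²), r = 15.6 m.
4π·r² = 3058 m², 10·log₁₀ of that is 34.855 dB.
L_p = 99 − 34.855 = 64.15 dB.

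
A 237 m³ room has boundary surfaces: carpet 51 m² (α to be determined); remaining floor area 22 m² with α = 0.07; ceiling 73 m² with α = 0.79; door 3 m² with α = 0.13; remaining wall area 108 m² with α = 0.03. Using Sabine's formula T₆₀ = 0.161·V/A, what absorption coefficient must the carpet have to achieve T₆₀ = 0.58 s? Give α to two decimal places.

Required total absorption A = 0.161·237/0.58 = 65.79 m².
Absorption from the other surfaces = 22·0.07 + 73·0.79 + 3·0.13 + 108·0.03 = 62.84 m², so the carpet must supply 2.95 m² over 51 m².
α = 2.95/51 = 0.058.

0.06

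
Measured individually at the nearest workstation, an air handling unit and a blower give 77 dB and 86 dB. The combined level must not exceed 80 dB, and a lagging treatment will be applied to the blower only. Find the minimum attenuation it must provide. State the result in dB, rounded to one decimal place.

9.0 dB

The untreated sources together contribute 10^(77/10) = 5.012e+07, i.e. 77.00 dB.
To meet 80 dB overall, the treated blower may contribute at most 10^(80/10) − 5.012e+07 = 4.988e+07, i.e. 76.98 dB.
So the blower must be reduced from 86 to 76.98 dB: IL = 9.02 dB.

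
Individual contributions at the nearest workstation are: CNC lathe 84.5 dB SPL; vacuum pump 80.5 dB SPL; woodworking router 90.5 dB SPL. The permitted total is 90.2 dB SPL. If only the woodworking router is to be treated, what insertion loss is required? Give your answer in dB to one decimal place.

The untreated sources together contribute 10^(84.5/10) + 10^(80.5/10) = 3.940e+08, i.e. 85.96 dB SPL.
To meet 90.2 dB SPL overall, the treated woodworking router may contribute at most 10^(90.2/10) − 3.940e+08 = 6.531e+08, i.e. 88.15 dB SPL.
Required insertion loss = 90.5 − 88.15 = 2.35 dB.

2.4 dB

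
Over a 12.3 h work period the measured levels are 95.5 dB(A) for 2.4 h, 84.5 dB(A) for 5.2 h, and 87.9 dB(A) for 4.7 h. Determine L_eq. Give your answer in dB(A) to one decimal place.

90.2 dB(A)

The energy average is taken in the linear domain: L_eq = 10·log₁₀[(Σ tᵢ·10^(Lᵢ/10))/T], T = 12.3 h.
Σ tᵢ·10^(Lᵢ/10) = 2.4·10^(95.5/10) + 5.2·10^(84.5/10) + 4.7·10^(87.9/10) = 1.288e+10.
L_eq = 10·log₁₀(1.288e+10/12.3) = 90.20 dB(A).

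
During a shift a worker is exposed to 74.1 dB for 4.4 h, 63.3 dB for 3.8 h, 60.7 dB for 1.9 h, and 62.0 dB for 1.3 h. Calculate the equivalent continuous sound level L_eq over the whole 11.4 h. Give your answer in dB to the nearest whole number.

Weight each interval's intensity by its duration and average over T = 11.4 h:
Σ tᵢ·10^(Lᵢ/10) = 4.4·10^(74.1/10) + 3.8·10^(63.3/10) + 1.9·10^(60.7/10) + 1.3·10^(62.0/10) = 1.255e+08.
L_eq = 10·log₁₀(1.255e+08/11.4) = 70.42 dB.

70 dB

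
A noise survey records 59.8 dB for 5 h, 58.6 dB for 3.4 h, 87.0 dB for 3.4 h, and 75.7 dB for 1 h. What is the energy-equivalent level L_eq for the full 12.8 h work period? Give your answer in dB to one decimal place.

Weight each interval's intensity by its duration and average over T = 12.8 h:
Σ tᵢ·10^(Lᵢ/10) = 5·10^(59.8/10) + 3.4·10^(58.6/10) + 3.4·10^(87.0/10) + 1·10^(75.7/10) = 1.748e+09.
L_eq = 10·log₁₀(1.748e+09/12.8) = 81.35 dB.

81.4 dB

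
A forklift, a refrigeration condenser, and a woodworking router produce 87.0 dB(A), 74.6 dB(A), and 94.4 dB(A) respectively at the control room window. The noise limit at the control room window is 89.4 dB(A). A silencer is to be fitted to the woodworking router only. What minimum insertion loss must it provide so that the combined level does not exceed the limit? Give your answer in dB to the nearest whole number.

9 dB

Everything except the woodworking router sums to 10^(87.0/10) + 10^(74.6/10) = 5.300e+08 in linear terms, 87.24 dB(A).
The limit corresponds to 10^(89.4/10) = 8.710e+08; subtracting the fixed part leaves 3.409e+08 for the woodworking router, i.e. 85.33 dB(A).
So the woodworking router must be reduced from 94.4 to 85.33 dB(A): IL = 9.07 dB.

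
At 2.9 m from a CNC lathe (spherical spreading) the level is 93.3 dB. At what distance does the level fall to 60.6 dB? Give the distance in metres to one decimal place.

For a point source L₁ − L₂ = 20·log₁₀(r₂/r₁), so r₂ = r₁·10^((L₁−L₂)/20).
r₂ = 2.9·10^((93.3−60.6)/20) = 2.9·10^(32.7/20) = 125.14 m.

125.1 m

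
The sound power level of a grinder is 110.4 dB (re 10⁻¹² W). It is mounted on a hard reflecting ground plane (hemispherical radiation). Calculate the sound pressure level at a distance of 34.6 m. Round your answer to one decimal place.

Free-field hemispherical radiation: L_p = L_w − 10·log₁₀(2π·r²), r = 34.6 m.
2π·r² = 7522 m², 10·log₁₀ of that is 38.763 dB.
L_p = 110.4 − 38.763 = 71.64 dB.

71.6 dB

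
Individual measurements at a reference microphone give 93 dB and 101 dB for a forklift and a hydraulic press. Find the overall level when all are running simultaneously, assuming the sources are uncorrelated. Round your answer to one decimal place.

101.6 dB

For uncorrelated sources the intensities add, so convert each level to linear form, sum, and take 10·log₁₀ of the total.
Σ 10^(L/10) = 10^(93/10) + 10^(101/10) = 1.458e+10.
L_total = 10·log₁₀(1.458e+10) = 101.64 dB.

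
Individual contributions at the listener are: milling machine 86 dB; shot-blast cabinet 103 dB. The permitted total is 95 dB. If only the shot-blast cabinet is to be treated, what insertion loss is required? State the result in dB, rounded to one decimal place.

8.6 dB

The untreated sources together contribute 10^(86/10) = 3.981e+08, i.e. 86.00 dB.
To meet 95 dB overall, the treated shot-blast cabinet may contribute at most 10^(95/10) − 3.981e+08 = 2.764e+09, i.e. 94.42 dB.
So the shot-blast cabinet must be reduced from 103 to 94.42 dB: IL = 8.58 dB.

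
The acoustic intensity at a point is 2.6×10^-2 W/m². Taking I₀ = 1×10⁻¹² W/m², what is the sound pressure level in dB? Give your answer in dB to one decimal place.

104.1 dB

I/I₀ = 2.6×10^-2/10⁻¹² = 2.6×10^10, and L = 10·log₁₀(I/I₀).
L = 10·(0.4150 + 10) = 104.15 dB.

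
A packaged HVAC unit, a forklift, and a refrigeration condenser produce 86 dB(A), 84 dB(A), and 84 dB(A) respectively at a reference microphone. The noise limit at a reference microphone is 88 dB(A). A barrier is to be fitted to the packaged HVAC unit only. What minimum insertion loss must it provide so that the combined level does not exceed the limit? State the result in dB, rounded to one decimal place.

4.9 dB

Everything except the packaged HVAC unit sums to 10^(84/10) + 10^(84/10) = 5.024e+08 in linear terms, 87.01 dB(A).
The limit corresponds to 10^(88/10) = 6.310e+08; subtracting the fixed part leaves 1.286e+08 for the packaged HVAC unit, i.e. 81.09 dB(A).
Required insertion loss = 86 − 81.09 = 4.91 dB.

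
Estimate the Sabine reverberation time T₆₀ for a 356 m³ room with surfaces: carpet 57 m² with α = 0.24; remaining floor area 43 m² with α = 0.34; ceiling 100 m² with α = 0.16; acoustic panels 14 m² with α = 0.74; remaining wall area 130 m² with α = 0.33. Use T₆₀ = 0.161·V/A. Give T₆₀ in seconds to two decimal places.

Summing Sᵢαᵢ: 57·0.24 + 43·0.34 + 100·0.16 + 14·0.74 + 130·0.33 = 97.56 m².
T₆₀ = 0.161·V/A = 0.161·356/97.56 = 0.587 s.

0.59 s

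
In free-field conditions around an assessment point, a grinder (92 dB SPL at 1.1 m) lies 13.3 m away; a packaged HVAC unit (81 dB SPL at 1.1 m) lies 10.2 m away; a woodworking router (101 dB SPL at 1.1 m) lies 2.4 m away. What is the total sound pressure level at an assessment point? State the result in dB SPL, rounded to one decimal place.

94.2 dB SPL

Propagate each source to the receiver with L = L_ref − 20·log₁₀(r/r_ref), then add intensities.
grinder: 92 − 20·log₁₀(13.3/1.1) = 92 − 21.65 = 70.35 dB SPL.
packaged HVAC unit: 81 − 20·log₁₀(10.2/1.1) = 81 − 19.34 = 61.66 dB SPL.
woodworking router: 101 − 20·log₁₀(2.4/1.1) = 101 − 6.78 = 94.22 dB SPL.
Σ 10^(L/10) = 2.657e+09 → L_total = 10·log₁₀(2.657e+09) = 94.24 dB SPL.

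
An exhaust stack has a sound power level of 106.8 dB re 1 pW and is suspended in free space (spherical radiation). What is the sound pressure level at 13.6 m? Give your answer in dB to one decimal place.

73.1 dB

The power spreads over a sphere of area 4π·r², so L_p = L_w − 10·log₁₀(4π·r²).
4π·r² = 2324 m², 10·log₁₀ of that is 33.663 dB.
L_p = 106.8 − 33.663 = 73.14 dB.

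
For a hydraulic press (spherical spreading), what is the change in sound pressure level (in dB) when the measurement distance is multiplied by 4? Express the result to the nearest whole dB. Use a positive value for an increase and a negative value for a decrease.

-12 dB

Point-source spreading: ΔL = −20·log₁₀(r₂/r₁).
ΔL = −20·log₁₀(4) = -12.04 dB.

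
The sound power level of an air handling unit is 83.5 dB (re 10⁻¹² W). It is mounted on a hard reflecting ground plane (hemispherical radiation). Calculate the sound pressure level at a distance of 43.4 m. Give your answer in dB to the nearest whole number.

43 dB

The power spreads over a hemisphere of area 2π·r², so L_p = L_w − 10·log₁₀(2π·r²).
2π·r² = 1.183e+04 m², 10·log₁₀ of that is 40.732 dB.
L_p = 83.5 − 40.732 = 42.77 dB.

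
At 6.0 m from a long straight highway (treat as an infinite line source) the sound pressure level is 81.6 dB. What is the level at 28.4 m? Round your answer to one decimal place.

Cylindrical spreading from a line source gives a 10·log₁₀(r₂/r₁) drop.
L₂ = 81.6 − 10·log₁₀(28.4/6.0) = 81.6 − 6.752 = 74.85 dB.

74.8 dB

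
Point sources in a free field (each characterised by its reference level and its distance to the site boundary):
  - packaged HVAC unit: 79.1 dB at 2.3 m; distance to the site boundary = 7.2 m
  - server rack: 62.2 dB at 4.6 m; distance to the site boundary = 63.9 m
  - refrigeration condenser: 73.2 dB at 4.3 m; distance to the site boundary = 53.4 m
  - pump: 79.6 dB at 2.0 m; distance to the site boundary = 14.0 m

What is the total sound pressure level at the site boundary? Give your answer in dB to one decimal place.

70.1 dB

Propagate each source to the receiver with L = L_ref − 20·log₁₀(r/r_ref), then add intensities.
packaged HVAC unit: 79.1 − 20·log₁₀(7.2/2.3) = 79.1 − 9.91 = 69.19 dB.
server rack: 62.2 − 20·log₁₀(63.9/4.6) = 62.2 − 22.85 = 39.35 dB.
refrigeration condenser: 73.2 − 20·log₁₀(53.4/4.3) = 73.2 − 21.88 = 51.32 dB.
pump: 79.6 − 20·log₁₀(14.0/2.0) = 79.6 − 16.90 = 62.70 dB.
Σ 10^(L/10) = 1.030e+07 → L_total = 10·log₁₀(1.030e+07) = 70.13 dB.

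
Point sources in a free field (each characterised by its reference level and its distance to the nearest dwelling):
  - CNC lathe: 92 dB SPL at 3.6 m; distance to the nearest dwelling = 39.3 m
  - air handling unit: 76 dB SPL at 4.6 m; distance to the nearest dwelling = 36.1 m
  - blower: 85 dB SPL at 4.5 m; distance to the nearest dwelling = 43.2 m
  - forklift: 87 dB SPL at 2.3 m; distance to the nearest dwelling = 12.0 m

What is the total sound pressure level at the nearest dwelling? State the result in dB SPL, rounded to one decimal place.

75.5 dB SPL

First find each source's level at the receiver (point-source: −20·log₁₀(r/r_ref)), then combine on an intensity basis.
CNC lathe: 92 − 20·log₁₀(39.3/3.6) = 92 − 20.76 = 71.24 dB SPL.
air handling unit: 76 − 20·log₁₀(36.1/4.6) = 76 − 17.89 = 58.11 dB SPL.
blower: 85 − 20·log₁₀(43.2/4.5) = 85 − 19.65 = 65.35 dB SPL.
forklift: 87 − 20·log₁₀(12.0/2.3) = 87 − 14.35 = 72.65 dB SPL.
Σ 10^(L/10) = 3.579e+07 → L_total = 10·log₁₀(3.579e+07) = 75.54 dB SPL.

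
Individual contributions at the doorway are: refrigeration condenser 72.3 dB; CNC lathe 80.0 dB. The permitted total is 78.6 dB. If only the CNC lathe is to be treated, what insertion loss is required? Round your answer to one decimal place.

The untreated sources together contribute 10^(72.3/10) = 1.698e+07, i.e. 72.30 dB.
To meet 78.6 dB overall, the treated CNC lathe may contribute at most 10^(78.6/10) − 1.698e+07 = 5.546e+07, i.e. 77.44 dB.
Required insertion loss = 80.0 − 77.44 = 2.56 dB.

2.6 dB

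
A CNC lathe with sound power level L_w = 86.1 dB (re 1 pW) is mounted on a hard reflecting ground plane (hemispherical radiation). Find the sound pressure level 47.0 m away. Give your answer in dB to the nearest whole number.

45 dB

L_p = L_w − 10·log₁₀(2π·r²) with r = 47.0 m.
2π·r² = 1.388e+04 m², 10·log₁₀ of that is 41.424 dB.
L_p = 86.1 − 41.424 = 44.68 dB.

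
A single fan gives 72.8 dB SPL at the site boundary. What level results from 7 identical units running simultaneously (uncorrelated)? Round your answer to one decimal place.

L_total = L₁ + 10·log₁₀ N for N identical incoherent sources.
L_total = 72.8 + 10·log₁₀(7) = 72.8 + 8.451 = 81.25 dB SPL.

81.3 dB SPL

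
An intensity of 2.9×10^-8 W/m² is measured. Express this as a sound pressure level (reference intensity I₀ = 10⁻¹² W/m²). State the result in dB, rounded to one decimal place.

44.6 dB

I/I₀ = 2.9×10^-8/10⁻¹² = 2.9×10^4, and L = 10·log₁₀(I/I₀).
L = 10·(0.4624 + 4) = 44.62 dB.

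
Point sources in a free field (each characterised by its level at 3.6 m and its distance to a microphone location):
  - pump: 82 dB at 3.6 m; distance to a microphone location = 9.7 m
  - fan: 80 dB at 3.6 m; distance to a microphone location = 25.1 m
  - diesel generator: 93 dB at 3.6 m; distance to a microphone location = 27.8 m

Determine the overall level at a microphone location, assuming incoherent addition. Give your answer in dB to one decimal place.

77.6 dB

Propagate each source to the receiver with L = L_ref − 20·log₁₀(r/r_ref), then add intensities.
pump: 82 − 20·log₁₀(9.7/3.6) = 82 − 8.61 = 73.39 dB.
fan: 80 − 20·log₁₀(25.1/3.6) = 80 − 16.87 = 63.13 dB.
diesel generator: 93 − 20·log₁₀(27.8/3.6) = 93 − 17.75 = 75.25 dB.
Σ 10^(L/10) = 5.735e+07 → L_total = 10·log₁₀(5.735e+07) = 77.59 dB.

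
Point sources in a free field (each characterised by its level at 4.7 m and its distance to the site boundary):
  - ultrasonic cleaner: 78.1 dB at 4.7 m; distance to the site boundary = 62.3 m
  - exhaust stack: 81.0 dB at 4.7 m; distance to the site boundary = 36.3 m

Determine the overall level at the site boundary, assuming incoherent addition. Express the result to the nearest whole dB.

First find each source's level at the receiver (point-source: −20·log₁₀(r/r_ref)), then combine on an intensity basis.
ultrasonic cleaner: 78.1 − 20·log₁₀(62.3/4.7) = 78.1 − 22.45 = 55.65 dB.
exhaust stack: 81.0 − 20·log₁₀(36.3/4.7) = 81.0 − 17.76 = 63.24 dB.
Σ 10^(L/10) = 2.478e+06 → L_total = 10·log₁₀(2.478e+06) = 63.94 dB.

64 dB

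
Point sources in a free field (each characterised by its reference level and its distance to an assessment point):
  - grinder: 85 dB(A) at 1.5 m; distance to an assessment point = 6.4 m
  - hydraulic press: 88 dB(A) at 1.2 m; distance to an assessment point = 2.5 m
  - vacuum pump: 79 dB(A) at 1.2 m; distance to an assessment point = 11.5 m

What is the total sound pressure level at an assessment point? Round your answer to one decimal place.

82.1 dB(A)

Apply inverse-square spreading to bring every level to the receiver, then sum 10^(L/10).
grinder: 85 − 20·log₁₀(6.4/1.5) = 85 − 12.60 = 72.40 dB(A).
hydraulic press: 88 − 20·log₁₀(2.5/1.2) = 88 − 6.38 = 81.62 dB(A).
vacuum pump: 79 − 20·log₁₀(11.5/1.2) = 79 − 19.63 = 59.37 dB(A).
Σ 10^(L/10) = 1.636e+08 → L_total = 10·log₁₀(1.636e+08) = 82.14 dB(A).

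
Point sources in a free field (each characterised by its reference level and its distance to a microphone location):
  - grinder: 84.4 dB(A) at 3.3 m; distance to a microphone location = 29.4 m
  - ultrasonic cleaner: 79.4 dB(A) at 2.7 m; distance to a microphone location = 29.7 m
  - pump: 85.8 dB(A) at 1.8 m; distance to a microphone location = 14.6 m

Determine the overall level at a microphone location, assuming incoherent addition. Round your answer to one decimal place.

Propagate each source to the receiver with L = L_ref − 20·log₁₀(r/r_ref), then add intensities.
grinder: 84.4 − 20·log₁₀(29.4/3.3) = 84.4 − 19.00 = 65.40 dB(A).
ultrasonic cleaner: 79.4 − 20·log₁₀(29.7/2.7) = 79.4 − 20.83 = 58.57 dB(A).
pump: 85.8 − 20·log₁₀(14.6/1.8) = 85.8 − 18.18 = 67.62 dB(A).
Σ 10^(L/10) = 9.969e+06 → L_total = 10·log₁₀(9.969e+06) = 69.99 dB(A).

70.0 dB(A)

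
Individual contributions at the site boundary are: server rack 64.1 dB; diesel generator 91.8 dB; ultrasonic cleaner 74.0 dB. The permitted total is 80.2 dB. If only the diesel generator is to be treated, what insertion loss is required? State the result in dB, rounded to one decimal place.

Fixed contribution from the other sources: Σ 10^(L/10) = 10^(64.1/10) + 10^(74.0/10) = 2.769e+07 (74.42 dB).
To meet 80.2 dB overall, the treated diesel generator may contribute at most 10^(80.2/10) − 2.769e+07 = 7.702e+07, i.e. 78.87 dB.
So the diesel generator must be reduced from 91.8 to 78.87 dB: IL = 12.93 dB.

12.9 dB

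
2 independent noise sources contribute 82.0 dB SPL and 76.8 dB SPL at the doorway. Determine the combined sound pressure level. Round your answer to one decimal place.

83.1 dB SPL

For uncorrelated sources the intensities add, so convert each level to linear form, sum, and take 10·log₁₀ of the total.
Σ 10^(L/10) = 10^(82.0/10) + 10^(76.8/10) = 2.064e+08.
L_total = 10·log₁₀(2.064e+08) = 83.15 dB SPL.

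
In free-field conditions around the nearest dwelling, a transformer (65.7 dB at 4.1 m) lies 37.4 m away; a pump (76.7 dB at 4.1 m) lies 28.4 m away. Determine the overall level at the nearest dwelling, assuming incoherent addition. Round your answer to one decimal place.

First find each source's level at the receiver (point-source: −20·log₁₀(r/r_ref)), then combine on an intensity basis.
transformer: 65.7 − 20·log₁₀(37.4/4.1) = 65.7 − 19.20 = 46.50 dB.
pump: 76.7 − 20·log₁₀(28.4/4.1) = 76.7 − 16.81 = 59.89 dB.
Σ 10^(L/10) = 1.019e+06 → L_total = 10·log₁₀(1.019e+06) = 60.08 dB.

60.1 dB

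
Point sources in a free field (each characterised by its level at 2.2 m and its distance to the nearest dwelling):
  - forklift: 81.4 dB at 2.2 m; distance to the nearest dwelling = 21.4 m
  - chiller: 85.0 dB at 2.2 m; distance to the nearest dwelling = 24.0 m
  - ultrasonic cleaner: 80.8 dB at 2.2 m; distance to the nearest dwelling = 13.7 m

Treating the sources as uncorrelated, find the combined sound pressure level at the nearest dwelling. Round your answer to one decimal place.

68.6 dB

Apply inverse-square spreading to bring every level to the receiver, then sum 10^(L/10).
forklift: 81.4 − 20·log₁₀(21.4/2.2) = 81.4 − 19.76 = 61.64 dB.
chiller: 85.0 − 20·log₁₀(24.0/2.2) = 85.0 − 20.76 = 64.24 dB.
ultrasonic cleaner: 80.8 − 20·log₁₀(13.7/2.2) = 80.8 − 15.89 = 64.91 dB.
Σ 10^(L/10) = 7.216e+06 → L_total = 10·log₁₀(7.216e+06) = 68.58 dB.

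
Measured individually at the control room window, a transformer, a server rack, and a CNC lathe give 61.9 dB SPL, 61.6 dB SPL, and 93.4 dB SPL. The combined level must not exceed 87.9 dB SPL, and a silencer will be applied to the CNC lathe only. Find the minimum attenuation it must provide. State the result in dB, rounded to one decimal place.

5.5 dB

Everything except the CNC lathe sums to 10^(61.9/10) + 10^(61.6/10) = 2.994e+06 in linear terms, 64.76 dB SPL.
The limit corresponds to 10^(87.9/10) = 6.166e+08; subtracting the fixed part leaves 6.136e+08 for the CNC lathe, i.e. 87.88 dB SPL.
So the CNC lathe must be reduced from 93.4 to 87.88 dB SPL: IL = 5.52 dB.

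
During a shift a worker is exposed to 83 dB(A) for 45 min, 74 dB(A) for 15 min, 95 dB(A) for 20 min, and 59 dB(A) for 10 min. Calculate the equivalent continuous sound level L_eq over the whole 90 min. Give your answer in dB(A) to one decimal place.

The energy average is taken in the linear domain: L_eq = 10·log₁₀[(Σ tᵢ·10^(Lᵢ/10))/T], T = 90 min.
Σ tᵢ·10^(Lᵢ/10) = 45·10^(83/10) + 15·10^(74/10) + 20·10^(95/10) + 10·10^(59/10) = 7.261e+10.
L_eq = 10·log₁₀(7.261e+10/90) = 89.07 dB(A).

89.1 dB(A)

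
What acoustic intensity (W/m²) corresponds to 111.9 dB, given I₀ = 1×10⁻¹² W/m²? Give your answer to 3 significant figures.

L = 10·log₁₀(I/I₀) ⇒ I = I₀·10^(L/10) = 10⁻¹² × 10^11.19.

0.155 W/m²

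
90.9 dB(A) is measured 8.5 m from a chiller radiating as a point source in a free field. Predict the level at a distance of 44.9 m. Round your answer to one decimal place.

For a point source, L₂ = L₁ − 20·log₁₀(r₂/r₁).
L₂ = 90.9 − 20·log₁₀(44.9/8.5) = 90.9 − 14.457 = 76.44 dB(A).

76.4 dB(A)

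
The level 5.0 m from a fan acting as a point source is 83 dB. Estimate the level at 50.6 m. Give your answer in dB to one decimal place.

62.9 dB

Point-source attenuation: ΔL = 20·log₁₀(r₂/r₁) = 20·log₁₀(50.6/5.0) = 20.104 dB.
L₂ = 83 − 20·log₁₀(50.6/5.0) = 83 − 20.104 = 62.90 dB.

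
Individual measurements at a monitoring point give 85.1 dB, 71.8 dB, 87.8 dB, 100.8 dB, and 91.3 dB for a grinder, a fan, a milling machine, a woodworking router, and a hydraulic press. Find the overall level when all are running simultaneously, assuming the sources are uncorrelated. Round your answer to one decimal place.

For uncorrelated sources the intensities add, so convert each level to linear form, sum, and take 10·log₁₀ of the total.
Σ 10^(L/10) = 10^(85.1/10) + 10^(71.8/10) + 10^(87.8/10) + 10^(100.8/10) + 10^(91.3/10) = 1.431e+10.
L_total = 10·log₁₀(1.431e+10) = 101.56 dB.

101.6 dB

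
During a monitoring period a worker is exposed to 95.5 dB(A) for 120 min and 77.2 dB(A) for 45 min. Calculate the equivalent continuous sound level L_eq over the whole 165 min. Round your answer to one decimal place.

94.1 dB(A)

L_eq = 10·log₁₀[(1/T)·Σ tᵢ·10^(Lᵢ/10)] with T = 165 min.
Σ tᵢ·10^(Lᵢ/10) = 120·10^(95.5/10) + 45·10^(77.2/10) = 4.281e+11.
L_eq = 10·log₁₀(4.281e+11/165) = 94.14 dB(A).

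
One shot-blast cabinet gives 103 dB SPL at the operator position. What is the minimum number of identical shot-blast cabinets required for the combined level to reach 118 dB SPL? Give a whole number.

32

The shortfall is 118 − 103 = 15.0 dB, and N units add 10·log₁₀ N, so need 10·log₁₀ N ≥ 15.0.
N ≥ 10^(15.0/10) = 31.623, so N = 32.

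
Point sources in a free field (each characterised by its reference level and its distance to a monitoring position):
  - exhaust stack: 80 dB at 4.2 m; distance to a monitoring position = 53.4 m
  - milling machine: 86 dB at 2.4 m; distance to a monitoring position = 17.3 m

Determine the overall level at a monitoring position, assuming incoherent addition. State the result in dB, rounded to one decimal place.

69.2 dB

Propagate each source to the receiver with L = L_ref − 20·log₁₀(r/r_ref), then add intensities.
exhaust stack: 80 − 20·log₁₀(53.4/4.2) = 80 − 22.09 = 57.91 dB.
milling machine: 86 − 20·log₁₀(17.3/2.4) = 86 − 17.16 = 68.84 dB.
Σ 10^(L/10) = 8.280e+06 → L_total = 10·log₁₀(8.280e+06) = 69.18 dB.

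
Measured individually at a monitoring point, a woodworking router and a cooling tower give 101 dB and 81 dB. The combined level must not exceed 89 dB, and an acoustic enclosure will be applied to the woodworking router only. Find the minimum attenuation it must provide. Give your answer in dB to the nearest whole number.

Fixed contribution from the other source: Σ 10^(L/10) = 10^(81/10) = 1.259e+08 (81.00 dB).
The limit corresponds to 10^(89/10) = 7.943e+08; subtracting the fixed part leaves 6.684e+08 for the woodworking router, i.e. 88.25 dB.
So the woodworking router must be reduced from 101 to 88.25 dB: IL = 12.75 dB.

13 dB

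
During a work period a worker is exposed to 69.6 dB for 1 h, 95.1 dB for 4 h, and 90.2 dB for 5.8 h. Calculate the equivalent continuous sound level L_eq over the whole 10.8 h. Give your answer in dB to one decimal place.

92.5 dB

The energy average is taken in the linear domain: L_eq = 10·log₁₀[(Σ tᵢ·10^(Lᵢ/10))/T], T = 10.8 h.
Σ tᵢ·10^(Lᵢ/10) = 1·10^(69.6/10) + 4·10^(95.1/10) + 5.8·10^(90.2/10) = 1.903e+10.
L_eq = 10·log₁₀(1.903e+10/10.8) = 92.46 dB.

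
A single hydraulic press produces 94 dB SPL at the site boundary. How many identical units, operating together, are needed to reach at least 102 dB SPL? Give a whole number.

Need L₁ + 10·log₁₀ N ≥ 102, i.e. log₁₀ N ≥ 0.80.
N ≥ 10^(8.0/10) = 6.310, so N = 7.

7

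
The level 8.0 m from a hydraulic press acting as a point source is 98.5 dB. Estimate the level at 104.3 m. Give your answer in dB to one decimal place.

76.2 dB

For a point source, L₂ = L₁ − 20·log₁₀(r₂/r₁).
L₂ = 98.5 − 20·log₁₀(104.3/8.0) = 98.5 − 22.304 = 76.20 dB.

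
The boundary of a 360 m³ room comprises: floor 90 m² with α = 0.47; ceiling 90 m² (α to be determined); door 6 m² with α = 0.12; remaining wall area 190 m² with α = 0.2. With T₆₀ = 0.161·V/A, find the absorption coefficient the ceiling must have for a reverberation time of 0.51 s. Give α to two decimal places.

From T₆₀ = 0.161·V/A, the target T₆₀ = 0.51 s needs A = 0.161·360/0.51 = 113.65 m².
Absorption from the other surfaces = 90·0.47 + 6·0.12 + 190·0.2 = 81.02 m², so the ceiling must supply 32.63 m² over 90 m².
α = 32.63/90 = 0.363.

0.36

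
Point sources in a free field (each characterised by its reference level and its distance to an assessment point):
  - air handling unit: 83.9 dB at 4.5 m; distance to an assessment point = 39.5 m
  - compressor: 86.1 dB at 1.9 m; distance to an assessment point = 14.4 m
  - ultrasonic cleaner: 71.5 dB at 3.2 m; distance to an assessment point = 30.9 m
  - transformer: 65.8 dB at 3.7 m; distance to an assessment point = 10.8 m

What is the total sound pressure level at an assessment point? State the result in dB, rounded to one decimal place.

Propagate each source to the receiver with L = L_ref − 20·log₁₀(r/r_ref), then add intensities.
air handling unit: 83.9 − 20·log₁₀(39.5/4.5) = 83.9 − 18.87 = 65.03 dB.
compressor: 86.1 − 20·log₁₀(14.4/1.9) = 86.1 − 17.59 = 68.51 dB.
ultrasonic cleaner: 71.5 − 20·log₁₀(30.9/3.2) = 71.5 − 19.70 = 51.80 dB.
transformer: 65.8 − 20·log₁₀(10.8/3.7) = 65.8 − 9.30 = 56.50 dB.
Σ 10^(L/10) = 1.088e+07 → L_total = 10·log₁₀(1.088e+07) = 70.36 dB.

70.4 dB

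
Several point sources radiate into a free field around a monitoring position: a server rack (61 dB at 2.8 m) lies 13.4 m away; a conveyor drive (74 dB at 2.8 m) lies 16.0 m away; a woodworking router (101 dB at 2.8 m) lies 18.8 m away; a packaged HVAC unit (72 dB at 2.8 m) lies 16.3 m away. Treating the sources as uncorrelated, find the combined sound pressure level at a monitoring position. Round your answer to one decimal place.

Apply inverse-square spreading to bring every level to the receiver, then sum 10^(L/10).
server rack: 61 − 20·log₁₀(13.4/2.8) = 61 − 13.60 = 47.40 dB.
conveyor drive: 74 − 20·log₁₀(16.0/2.8) = 74 − 15.14 = 58.86 dB.
woodworking router: 101 − 20·log₁₀(18.8/2.8) = 101 − 16.54 = 84.46 dB.
packaged HVAC unit: 72 − 20·log₁₀(16.3/2.8) = 72 − 15.30 = 56.70 dB.
Σ 10^(L/10) = 2.805e+08 → L_total = 10·log₁₀(2.805e+08) = 84.48 dB.

84.5 dB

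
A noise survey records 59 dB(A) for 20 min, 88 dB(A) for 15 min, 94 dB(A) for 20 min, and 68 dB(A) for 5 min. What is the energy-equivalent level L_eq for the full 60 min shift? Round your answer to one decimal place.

90.0 dB(A)

The energy average is taken in the linear domain: L_eq = 10·log₁₀[(Σ tᵢ·10^(Lᵢ/10))/T], T = 60 min.
Σ tᵢ·10^(Lᵢ/10) = 20·10^(59/10) + 15·10^(88/10) + 20·10^(94/10) + 5·10^(68/10) = 5.975e+10.
L_eq = 10·log₁₀(5.975e+10/60) = 89.98 dB(A).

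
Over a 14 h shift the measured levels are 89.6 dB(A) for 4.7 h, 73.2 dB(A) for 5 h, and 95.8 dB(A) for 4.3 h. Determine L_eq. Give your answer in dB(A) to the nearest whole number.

Weight each interval's intensity by its duration and average over T = 14 h:
Σ tᵢ·10^(Lᵢ/10) = 4.7·10^(89.6/10) + 5·10^(73.2/10) + 4.3·10^(95.8/10) = 2.074e+10.
L_eq = 10·log₁₀(2.074e+10/14) = 91.71 dB(A).

92 dB(A)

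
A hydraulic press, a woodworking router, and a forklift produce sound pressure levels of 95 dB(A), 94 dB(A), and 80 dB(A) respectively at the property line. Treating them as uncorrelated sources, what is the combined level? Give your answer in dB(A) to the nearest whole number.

Incoherent sources combine by intensity addition: L_total = 10·log₁₀(Σ 10^(L_i/10)).
Σ 10^(L/10) = 10^(95/10) + 10^(94/10) + 10^(80/10) = 5.774e+09.
L_total = 10·log₁₀(5.774e+09) = 97.61 dB(A).

98 dB(A)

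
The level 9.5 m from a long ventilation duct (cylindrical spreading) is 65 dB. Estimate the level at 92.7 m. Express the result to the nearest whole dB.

Cylindrical spreading from a line source gives a 10·log₁₀(r₂/r₁) drop.
L₂ = 65 − 10·log₁₀(92.7/9.5) = 65 − 9.894 = 55.11 dB.

55 dB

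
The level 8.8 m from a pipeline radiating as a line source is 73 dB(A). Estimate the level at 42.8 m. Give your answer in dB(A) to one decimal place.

Line-source attenuation: ΔL = 10·log₁₀(r₂/r₁) = 10·log₁₀(42.8/8.8) = 6.870 dB.
L₂ = 73 − 10·log₁₀(42.8/8.8) = 73 − 6.870 = 66.13 dB(A).

66.1 dB(A)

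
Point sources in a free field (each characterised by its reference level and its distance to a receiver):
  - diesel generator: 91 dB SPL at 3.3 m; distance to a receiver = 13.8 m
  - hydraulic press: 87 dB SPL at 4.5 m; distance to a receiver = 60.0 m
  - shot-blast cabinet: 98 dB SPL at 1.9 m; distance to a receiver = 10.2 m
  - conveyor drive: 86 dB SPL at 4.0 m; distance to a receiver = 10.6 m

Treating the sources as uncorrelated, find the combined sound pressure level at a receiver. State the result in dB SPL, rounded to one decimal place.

85.4 dB SPL

First find each source's level at the receiver (point-source: −20·log₁₀(r/r_ref)), then combine on an intensity basis.
diesel generator: 91 − 20·log₁₀(13.8/3.3) = 91 − 12.43 = 78.57 dB SPL.
hydraulic press: 87 − 20·log₁₀(60.0/4.5) = 87 − 22.50 = 64.50 dB SPL.
shot-blast cabinet: 98 − 20·log₁₀(10.2/1.9) = 98 − 14.60 = 83.40 dB SPL.
conveyor drive: 86 − 20·log₁₀(10.6/4.0) = 86 − 8.46 = 77.54 dB SPL.
Σ 10^(L/10) = 3.504e+08 → L_total = 10·log₁₀(3.504e+08) = 85.45 dB SPL.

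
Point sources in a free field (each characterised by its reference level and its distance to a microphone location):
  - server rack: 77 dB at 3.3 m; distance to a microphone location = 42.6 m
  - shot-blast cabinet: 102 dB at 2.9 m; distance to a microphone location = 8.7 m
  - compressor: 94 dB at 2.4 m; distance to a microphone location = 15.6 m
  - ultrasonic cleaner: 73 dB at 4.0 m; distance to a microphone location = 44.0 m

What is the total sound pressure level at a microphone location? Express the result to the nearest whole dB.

93 dB

Apply inverse-square spreading to bring every level to the receiver, then sum 10^(L/10).
server rack: 77 − 20·log₁₀(42.6/3.3) = 77 − 22.22 = 54.78 dB.
shot-blast cabinet: 102 − 20·log₁₀(8.7/2.9) = 102 − 9.54 = 92.46 dB.
compressor: 94 − 20·log₁₀(15.6/2.4) = 94 − 16.26 = 77.74 dB.
ultrasonic cleaner: 73 − 20·log₁₀(44.0/4.0) = 73 − 20.83 = 52.17 dB.
Σ 10^(L/10) = 1.821e+09 → L_total = 10·log₁₀(1.821e+09) = 92.60 dB.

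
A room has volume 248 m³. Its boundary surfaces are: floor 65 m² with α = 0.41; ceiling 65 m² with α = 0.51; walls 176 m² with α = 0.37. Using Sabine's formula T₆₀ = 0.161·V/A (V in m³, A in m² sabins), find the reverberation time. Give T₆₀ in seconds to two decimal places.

Total absorption A = 65·0.41 + 65·0.51 + 176·0.37 = 124.92 m² sabins.
T₆₀ = 0.161·V/A = 0.161·248/124.92 = 0.320 s.

0.32 s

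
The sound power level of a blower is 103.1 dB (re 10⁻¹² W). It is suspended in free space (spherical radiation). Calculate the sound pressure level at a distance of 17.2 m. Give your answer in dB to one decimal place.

L_p = L_w − 10·log₁₀(4π·r²) with r = 17.2 m.
4π·r² = 3718 m², 10·log₁₀ of that is 35.703 dB.
L_p = 103.1 − 35.703 = 67.40 dB.

67.4 dB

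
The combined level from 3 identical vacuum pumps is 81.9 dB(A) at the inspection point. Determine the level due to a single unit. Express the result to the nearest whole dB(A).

77 dB(A)

For N identical incoherent sources L_total = L₁ + 10·log₁₀ N, so L₁ = 81.9 − 10·log₁₀(3) = 81.9 − 4.771.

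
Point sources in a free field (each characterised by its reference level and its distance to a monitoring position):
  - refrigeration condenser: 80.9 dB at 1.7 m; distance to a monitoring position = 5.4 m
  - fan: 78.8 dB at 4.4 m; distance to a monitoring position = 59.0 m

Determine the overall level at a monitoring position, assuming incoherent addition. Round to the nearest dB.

71 dB

First find each source's level at the receiver (point-source: −20·log₁₀(r/r_ref)), then combine on an intensity basis.
refrigeration condenser: 80.9 − 20·log₁₀(5.4/1.7) = 80.9 − 10.04 = 70.86 dB.
fan: 78.8 − 20·log₁₀(59.0/4.4) = 78.8 − 22.55 = 56.25 dB.
Σ 10^(L/10) = 1.261e+07 → L_total = 10·log₁₀(1.261e+07) = 71.01 dB.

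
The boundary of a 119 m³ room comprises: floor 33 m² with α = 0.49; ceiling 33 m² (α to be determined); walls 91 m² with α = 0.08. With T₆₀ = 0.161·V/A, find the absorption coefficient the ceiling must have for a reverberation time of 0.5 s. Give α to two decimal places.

From T₆₀ = 0.161·V/A, the target T₆₀ = 0.5 s needs A = 0.161·119/0.5 = 38.32 m².
Absorption from the other surfaces = 33·0.49 + 91·0.08 = 23.45 m², so the ceiling must supply 14.87 m² over 33 m².
α = 14.87/33 = 0.451.

0.45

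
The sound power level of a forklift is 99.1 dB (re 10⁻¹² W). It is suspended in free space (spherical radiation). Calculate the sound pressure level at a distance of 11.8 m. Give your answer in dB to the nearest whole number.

67 dB

The power spreads over a sphere of area 4π·r², so L_p = L_w − 10·log₁₀(4π·r²).
4π·r² = 1750 m², 10·log₁₀ of that is 32.430 dB.
L_p = 99.1 − 32.430 = 66.67 dB.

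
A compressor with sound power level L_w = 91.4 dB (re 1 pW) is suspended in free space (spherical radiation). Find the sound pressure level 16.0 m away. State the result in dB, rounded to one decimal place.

56.3 dB

Free-field spherical radiation: L_p = L_w − 10·log₁₀(4π·r²), r = 16.0 m.
4π·r² = 3217 m², 10·log₁₀ of that is 35.074 dB.
L_p = 91.4 − 35.074 = 56.33 dB.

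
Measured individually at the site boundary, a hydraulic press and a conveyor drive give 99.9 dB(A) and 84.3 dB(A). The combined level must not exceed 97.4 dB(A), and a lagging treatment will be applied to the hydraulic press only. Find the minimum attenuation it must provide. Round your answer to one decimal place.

The untreated sources together contribute 10^(84.3/10) = 2.692e+08, i.e. 84.30 dB(A).
The limit corresponds to 10^(97.4/10) = 5.495e+09; subtracting the fixed part leaves 5.226e+09 for the hydraulic press, i.e. 97.18 dB(A).
Required insertion loss = 99.9 − 97.18 = 2.72 dB.

2.7 dB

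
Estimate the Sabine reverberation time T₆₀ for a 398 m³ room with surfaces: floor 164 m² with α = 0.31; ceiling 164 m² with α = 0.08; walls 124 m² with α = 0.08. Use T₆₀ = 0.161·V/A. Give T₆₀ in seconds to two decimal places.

Summing Sᵢαᵢ: 164·0.31 + 164·0.08 + 124·0.08 = 73.88 m².
T₆₀ = 0.161·V/A = 0.161·398/73.88 = 0.867 s.

0.87 s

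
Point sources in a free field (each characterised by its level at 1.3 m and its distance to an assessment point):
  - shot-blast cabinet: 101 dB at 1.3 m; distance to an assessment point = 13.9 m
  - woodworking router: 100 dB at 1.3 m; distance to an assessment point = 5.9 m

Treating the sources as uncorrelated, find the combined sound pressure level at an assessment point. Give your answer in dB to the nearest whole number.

88 dB

Propagate each source to the receiver with L = L_ref − 20·log₁₀(r/r_ref), then add intensities.
shot-blast cabinet: 101 − 20·log₁₀(13.9/1.3) = 101 − 20.58 = 80.42 dB.
woodworking router: 100 − 20·log₁₀(5.9/1.3) = 100 − 13.14 = 86.86 dB.
Σ 10^(L/10) = 5.956e+08 → L_total = 10·log₁₀(5.956e+08) = 87.75 dB.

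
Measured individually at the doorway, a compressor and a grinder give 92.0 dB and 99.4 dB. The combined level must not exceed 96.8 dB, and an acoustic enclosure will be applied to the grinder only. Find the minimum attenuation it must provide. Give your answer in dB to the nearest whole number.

4 dB

Fixed contribution from the other source: Σ 10^(L/10) = 10^(92.0/10) = 1.585e+09 (92.00 dB).
The limit corresponds to 10^(96.8/10) = 4.786e+09; subtracting the fixed part leaves 3.201e+09 for the grinder, i.e. 95.05 dB.
Required insertion loss = 99.4 − 95.05 = 4.35 dB.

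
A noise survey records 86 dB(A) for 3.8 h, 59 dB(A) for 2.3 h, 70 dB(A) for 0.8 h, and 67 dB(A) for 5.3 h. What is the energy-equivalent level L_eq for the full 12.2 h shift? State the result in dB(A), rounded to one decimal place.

81.0 dB(A)

Weight each interval's intensity by its duration and average over T = 12.2 h:
Σ tᵢ·10^(Lᵢ/10) = 3.8·10^(86/10) + 2.3·10^(59/10) + 0.8·10^(70/10) + 5.3·10^(67/10) = 1.549e+09.
L_eq = 10·log₁₀(1.549e+09/12.2) = 81.04 dB(A).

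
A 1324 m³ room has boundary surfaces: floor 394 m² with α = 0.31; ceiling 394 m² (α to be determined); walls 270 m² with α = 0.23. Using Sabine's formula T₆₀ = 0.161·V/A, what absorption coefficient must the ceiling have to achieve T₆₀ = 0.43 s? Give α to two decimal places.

0.79

Required total absorption A = 0.161·1324/0.43 = 495.73 m².
Absorption from the other surfaces = 394·0.31 + 270·0.23 = 184.24 m², so the ceiling must supply 311.49 m² over 394 m².
α = 311.49/394 = 0.791.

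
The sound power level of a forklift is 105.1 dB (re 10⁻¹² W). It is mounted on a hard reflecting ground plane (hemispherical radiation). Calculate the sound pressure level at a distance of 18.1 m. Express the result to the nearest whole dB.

72 dB

L_p = L_w − 10·log₁₀(2π·r²) with r = 18.1 m.
2π·r² = 2058 m², 10·log₁₀ of that is 33.135 dB.
L_p = 105.1 − 33.135 = 71.96 dB.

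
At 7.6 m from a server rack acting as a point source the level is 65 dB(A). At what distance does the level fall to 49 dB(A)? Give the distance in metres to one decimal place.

For a point source L₁ − L₂ = 20·log₁₀(r₂/r₁), so r₂ = r₁·10^((L₁−L₂)/20).
r₂ = 7.6·10^((65−49)/20) = 7.6·10^(16.0/20) = 47.95 m.

48.0 m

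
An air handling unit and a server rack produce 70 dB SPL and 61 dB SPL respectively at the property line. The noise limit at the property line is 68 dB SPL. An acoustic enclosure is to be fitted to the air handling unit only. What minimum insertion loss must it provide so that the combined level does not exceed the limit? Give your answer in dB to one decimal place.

Fixed contribution from the other source: Σ 10^(L/10) = 10^(61/10) = 1.259e+06 (61.00 dB SPL).
To meet 68 dB SPL overall, the treated air handling unit may contribute at most 10^(68/10) − 1.259e+06 = 5.051e+06, i.e. 67.03 dB SPL.
Required insertion loss = 70 − 67.03 = 2.97 dB.

3.0 dB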